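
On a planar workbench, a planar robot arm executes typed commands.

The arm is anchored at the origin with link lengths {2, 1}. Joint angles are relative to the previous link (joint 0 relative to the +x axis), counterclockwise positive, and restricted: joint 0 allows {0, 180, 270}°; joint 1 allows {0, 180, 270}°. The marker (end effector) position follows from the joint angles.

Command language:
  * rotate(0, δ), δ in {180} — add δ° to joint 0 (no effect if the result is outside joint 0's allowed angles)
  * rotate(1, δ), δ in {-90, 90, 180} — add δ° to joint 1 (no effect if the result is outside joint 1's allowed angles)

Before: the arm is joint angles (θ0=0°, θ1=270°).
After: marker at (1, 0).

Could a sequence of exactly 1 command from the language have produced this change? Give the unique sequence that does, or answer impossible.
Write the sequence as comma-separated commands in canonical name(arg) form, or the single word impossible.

rotate(1, -90)

initial: joint angles (θ0=0°, θ1=270°)
t=1 rotate(1, -90) ⇒ joint angles (θ0=0°, θ1=180°)
all 4 alternatives checked — unique.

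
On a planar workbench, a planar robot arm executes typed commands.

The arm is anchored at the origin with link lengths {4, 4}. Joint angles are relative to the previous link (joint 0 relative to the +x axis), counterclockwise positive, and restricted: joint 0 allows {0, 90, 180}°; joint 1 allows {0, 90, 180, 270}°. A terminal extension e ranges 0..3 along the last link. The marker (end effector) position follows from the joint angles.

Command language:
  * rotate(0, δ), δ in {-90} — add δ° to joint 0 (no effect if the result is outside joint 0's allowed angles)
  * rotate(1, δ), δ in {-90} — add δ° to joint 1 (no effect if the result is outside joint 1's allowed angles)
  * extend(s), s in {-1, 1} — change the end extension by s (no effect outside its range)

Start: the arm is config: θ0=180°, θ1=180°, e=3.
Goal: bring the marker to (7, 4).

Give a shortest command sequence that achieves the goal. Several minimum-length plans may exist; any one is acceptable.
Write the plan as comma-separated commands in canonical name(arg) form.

start: config: θ0=180°, θ1=180°, e=3
1. rotate(0, -90) → config: θ0=90°, θ1=180°, e=3
2. rotate(1, -90) → config: θ0=90°, θ1=90°, e=3
3. rotate(1, -90) → config: θ0=90°, θ1=0°, e=3
4. rotate(1, -90) → config: θ0=90°, θ1=270°, e=3
no 3-step plan works, so 4 is optimal.

rotate(0, -90), rotate(1, -90), rotate(1, -90), rotate(1, -90)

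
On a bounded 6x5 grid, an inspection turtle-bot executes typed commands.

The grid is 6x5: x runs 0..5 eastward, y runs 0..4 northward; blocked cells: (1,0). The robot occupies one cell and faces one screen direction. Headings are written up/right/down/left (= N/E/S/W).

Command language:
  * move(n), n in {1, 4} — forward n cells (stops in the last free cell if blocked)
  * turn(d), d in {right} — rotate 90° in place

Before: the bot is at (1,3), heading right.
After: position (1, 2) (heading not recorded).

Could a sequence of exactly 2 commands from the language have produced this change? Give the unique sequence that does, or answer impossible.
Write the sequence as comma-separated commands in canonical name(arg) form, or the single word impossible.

turn(right), move(1)

key: order matters: swapping turn(right) and move(1) lands elsewhere
t0: at (1,3), heading right
step 1 (turn(right)): at (1,3), heading down
step 2 (move(1)): at (1,2), heading down
no rival 2-sequence matches.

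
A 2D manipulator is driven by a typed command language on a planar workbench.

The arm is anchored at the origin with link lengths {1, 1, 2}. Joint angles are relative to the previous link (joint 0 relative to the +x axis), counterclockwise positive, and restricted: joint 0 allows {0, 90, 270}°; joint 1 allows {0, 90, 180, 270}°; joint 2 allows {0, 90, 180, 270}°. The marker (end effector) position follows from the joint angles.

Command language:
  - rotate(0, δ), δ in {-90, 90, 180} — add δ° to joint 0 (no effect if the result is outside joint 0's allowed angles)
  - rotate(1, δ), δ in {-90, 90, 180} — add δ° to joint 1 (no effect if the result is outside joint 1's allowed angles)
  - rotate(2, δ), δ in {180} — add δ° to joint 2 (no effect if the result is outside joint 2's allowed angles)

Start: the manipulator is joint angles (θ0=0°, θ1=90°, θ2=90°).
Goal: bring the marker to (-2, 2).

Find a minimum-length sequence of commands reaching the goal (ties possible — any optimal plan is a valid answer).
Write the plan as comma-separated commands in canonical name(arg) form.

rotate(0, 90), rotate(1, -90)

t0: joint angles (θ0=0°, θ1=90°, θ2=90°)
step 1 (rotate(0, 90)): joint angles (θ0=90°, θ1=90°, θ2=90°)
step 2 (rotate(1, -90)): joint angles (θ0=90°, θ1=0°, θ2=90°)
nothing shorter than 2 reaches the goal.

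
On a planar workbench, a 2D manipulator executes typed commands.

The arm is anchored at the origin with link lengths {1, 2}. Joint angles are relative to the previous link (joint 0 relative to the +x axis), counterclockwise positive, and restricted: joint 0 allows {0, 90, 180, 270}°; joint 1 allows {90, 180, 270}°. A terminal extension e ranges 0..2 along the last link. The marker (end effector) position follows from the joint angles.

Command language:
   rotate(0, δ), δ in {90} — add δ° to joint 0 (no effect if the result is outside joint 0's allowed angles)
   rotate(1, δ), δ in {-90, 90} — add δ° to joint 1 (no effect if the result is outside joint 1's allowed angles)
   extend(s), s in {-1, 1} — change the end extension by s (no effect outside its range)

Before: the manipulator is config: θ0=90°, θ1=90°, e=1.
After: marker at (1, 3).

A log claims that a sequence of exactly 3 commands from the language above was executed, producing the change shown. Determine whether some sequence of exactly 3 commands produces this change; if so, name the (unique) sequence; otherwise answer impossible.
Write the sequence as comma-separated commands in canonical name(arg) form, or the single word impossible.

begin: config: θ0=90°, θ1=90°, e=1
step 1 (rotate(0, 90)): config: θ0=180°, θ1=90°, e=1
step 2 (rotate(0, 90)): config: θ0=270°, θ1=90°, e=1
step 3 (rotate(0, 90)): config: θ0=0°, θ1=90°, e=1
no other 3-command option fits: unique.

rotate(0, 90), rotate(0, 90), rotate(0, 90)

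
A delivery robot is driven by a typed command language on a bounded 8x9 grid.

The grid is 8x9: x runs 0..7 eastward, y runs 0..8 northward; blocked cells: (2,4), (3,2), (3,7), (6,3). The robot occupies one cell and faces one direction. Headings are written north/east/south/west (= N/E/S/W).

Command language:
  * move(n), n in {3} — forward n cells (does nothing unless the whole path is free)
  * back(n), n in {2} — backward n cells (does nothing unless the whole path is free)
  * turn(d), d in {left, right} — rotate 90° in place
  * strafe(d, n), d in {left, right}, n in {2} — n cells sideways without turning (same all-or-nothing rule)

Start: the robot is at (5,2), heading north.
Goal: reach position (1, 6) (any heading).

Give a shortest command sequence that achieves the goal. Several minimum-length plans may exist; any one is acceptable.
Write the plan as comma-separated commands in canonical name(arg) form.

from: at (5,2), heading north
t=1 turn(right) ⇒ at (5,2), heading east
t=2 strafe(left, 2) ⇒ at (5,4), heading east
t=3 strafe(left, 2) ⇒ at (5,6), heading east
t=4 back(2) ⇒ at (3,6), heading east
t=5 back(2) ⇒ at (1,6), heading east
minimal: 5 command(s), checked below 5.

turn(right), strafe(left, 2), strafe(left, 2), back(2), back(2)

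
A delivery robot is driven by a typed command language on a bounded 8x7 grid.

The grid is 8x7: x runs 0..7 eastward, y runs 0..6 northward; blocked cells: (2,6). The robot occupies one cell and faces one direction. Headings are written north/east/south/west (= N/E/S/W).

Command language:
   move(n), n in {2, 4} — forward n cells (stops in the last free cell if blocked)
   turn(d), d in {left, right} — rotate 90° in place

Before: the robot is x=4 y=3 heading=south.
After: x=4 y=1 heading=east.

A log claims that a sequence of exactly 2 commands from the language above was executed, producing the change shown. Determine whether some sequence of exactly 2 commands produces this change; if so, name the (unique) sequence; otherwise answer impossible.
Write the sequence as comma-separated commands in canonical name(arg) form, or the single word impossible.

move(2), turn(left)

key: position moved to (4,1) AND the heading swung to E — translation plus rotation needed
start: x=4 y=3 heading=south
step 1 (move(2)): x=4 y=1 heading=south
step 2 (turn(left)): x=4 y=1 heading=east
all 16 alternatives checked — unique.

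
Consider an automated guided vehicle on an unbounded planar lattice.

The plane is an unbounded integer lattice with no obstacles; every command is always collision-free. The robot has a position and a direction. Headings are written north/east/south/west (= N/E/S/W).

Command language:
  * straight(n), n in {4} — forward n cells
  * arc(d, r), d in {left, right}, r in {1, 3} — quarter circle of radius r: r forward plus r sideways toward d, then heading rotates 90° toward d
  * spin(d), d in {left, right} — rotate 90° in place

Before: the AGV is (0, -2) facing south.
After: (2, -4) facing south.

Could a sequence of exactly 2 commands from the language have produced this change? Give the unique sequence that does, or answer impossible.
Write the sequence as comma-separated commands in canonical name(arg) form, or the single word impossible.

arc(left, 1), arc(right, 1)

key: heading stays S — rotations cancel among the 2 commands
initial: (0, -2) facing south
t=1 arc(left, 1) ⇒ (1, -3) facing east
t=2 arc(right, 1) ⇒ (2, -4) facing south
uniquely the one of 49 2-step routes that fits.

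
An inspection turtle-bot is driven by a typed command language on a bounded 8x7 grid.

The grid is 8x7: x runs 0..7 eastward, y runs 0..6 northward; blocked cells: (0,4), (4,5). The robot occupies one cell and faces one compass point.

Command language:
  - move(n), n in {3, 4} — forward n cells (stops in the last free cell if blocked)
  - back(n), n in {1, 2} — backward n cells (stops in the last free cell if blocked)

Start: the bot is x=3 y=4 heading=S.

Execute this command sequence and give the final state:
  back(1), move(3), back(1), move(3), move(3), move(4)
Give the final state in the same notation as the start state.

t0: x=3 y=4 heading=S
[1] after back(1): x=3 y=5 heading=S
[2] after move(3): x=3 y=2 heading=S
[3] after back(1): x=3 y=3 heading=S
[4] after move(3): x=3 y=0 heading=S
[5] after move(3): x=3 y=0 heading=S
[6] after move(4): x=3 y=0 heading=S

x=3 y=0 heading=S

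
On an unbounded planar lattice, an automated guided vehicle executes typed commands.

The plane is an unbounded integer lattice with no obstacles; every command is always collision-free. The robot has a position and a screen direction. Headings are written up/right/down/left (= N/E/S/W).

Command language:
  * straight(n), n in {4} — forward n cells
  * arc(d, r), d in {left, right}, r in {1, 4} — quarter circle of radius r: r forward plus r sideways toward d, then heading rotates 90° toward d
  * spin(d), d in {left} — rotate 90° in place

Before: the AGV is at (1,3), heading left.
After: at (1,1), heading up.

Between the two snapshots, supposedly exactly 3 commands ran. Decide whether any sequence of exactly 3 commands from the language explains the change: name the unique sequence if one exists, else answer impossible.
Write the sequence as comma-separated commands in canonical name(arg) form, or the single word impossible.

arc(left, 1), arc(left, 1), spin(left)

key: order matters: swapping arc(left, 1) and spin(left) lands elsewhere
initial: at (1,3), heading left
1. arc(left, 1) → at (0,2), heading down
2. arc(left, 1) → at (1,1), heading right
3. spin(left) → at (1,1), heading up
all 216 alternatives checked — unique.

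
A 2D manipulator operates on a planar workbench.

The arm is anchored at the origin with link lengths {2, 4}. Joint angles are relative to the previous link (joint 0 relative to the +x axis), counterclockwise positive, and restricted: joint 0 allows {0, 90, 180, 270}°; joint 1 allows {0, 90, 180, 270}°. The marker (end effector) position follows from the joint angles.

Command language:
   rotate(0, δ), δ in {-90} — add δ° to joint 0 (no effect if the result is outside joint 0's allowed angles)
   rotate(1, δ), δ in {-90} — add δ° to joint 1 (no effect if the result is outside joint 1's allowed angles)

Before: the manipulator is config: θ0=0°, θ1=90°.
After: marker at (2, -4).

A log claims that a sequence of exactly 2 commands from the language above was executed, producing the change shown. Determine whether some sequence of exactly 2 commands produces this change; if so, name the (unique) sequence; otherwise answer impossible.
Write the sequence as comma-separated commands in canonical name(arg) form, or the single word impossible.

rotate(1, -90), rotate(1, -90)

from: config: θ0=0°, θ1=90°
1. rotate(1, -90) → config: θ0=0°, θ1=0°
2. rotate(1, -90) → config: θ0=0°, θ1=270°
uniquely the one of 4 2-step routes that fits.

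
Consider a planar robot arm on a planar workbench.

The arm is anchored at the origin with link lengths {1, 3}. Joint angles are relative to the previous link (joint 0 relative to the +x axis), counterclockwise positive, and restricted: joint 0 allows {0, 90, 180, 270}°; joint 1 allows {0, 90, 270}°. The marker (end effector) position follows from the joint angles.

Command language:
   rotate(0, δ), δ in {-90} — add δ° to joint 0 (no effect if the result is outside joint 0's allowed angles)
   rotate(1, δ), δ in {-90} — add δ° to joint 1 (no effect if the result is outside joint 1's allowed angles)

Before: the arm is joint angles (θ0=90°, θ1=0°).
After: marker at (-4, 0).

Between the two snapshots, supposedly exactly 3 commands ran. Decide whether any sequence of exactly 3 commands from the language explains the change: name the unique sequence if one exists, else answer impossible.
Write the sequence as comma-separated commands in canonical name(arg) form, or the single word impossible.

rotate(0, -90), rotate(0, -90), rotate(0, -90)

begin: joint angles (θ0=90°, θ1=0°)
t=1 rotate(0, -90) ⇒ joint angles (θ0=0°, θ1=0°)
t=2 rotate(0, -90) ⇒ joint angles (θ0=270°, θ1=0°)
t=3 rotate(0, -90) ⇒ joint angles (θ0=180°, θ1=0°)
no rival 3-sequence matches.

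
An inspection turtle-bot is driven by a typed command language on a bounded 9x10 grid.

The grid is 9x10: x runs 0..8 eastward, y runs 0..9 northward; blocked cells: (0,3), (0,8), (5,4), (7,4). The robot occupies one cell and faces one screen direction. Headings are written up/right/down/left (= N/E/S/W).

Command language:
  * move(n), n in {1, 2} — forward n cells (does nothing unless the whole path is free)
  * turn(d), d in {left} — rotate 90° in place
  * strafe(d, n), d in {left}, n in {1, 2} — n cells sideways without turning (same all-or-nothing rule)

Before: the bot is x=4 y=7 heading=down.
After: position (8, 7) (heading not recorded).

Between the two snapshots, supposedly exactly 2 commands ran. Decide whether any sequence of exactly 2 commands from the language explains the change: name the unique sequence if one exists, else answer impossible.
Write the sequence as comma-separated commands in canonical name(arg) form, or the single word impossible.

strafe(left, 2), strafe(left, 2)

begin: x=4 y=7 heading=down
1. strafe(left, 2) → x=6 y=7 heading=down
2. strafe(left, 2) → x=8 y=7 heading=down
no other 2-command option fits: unique.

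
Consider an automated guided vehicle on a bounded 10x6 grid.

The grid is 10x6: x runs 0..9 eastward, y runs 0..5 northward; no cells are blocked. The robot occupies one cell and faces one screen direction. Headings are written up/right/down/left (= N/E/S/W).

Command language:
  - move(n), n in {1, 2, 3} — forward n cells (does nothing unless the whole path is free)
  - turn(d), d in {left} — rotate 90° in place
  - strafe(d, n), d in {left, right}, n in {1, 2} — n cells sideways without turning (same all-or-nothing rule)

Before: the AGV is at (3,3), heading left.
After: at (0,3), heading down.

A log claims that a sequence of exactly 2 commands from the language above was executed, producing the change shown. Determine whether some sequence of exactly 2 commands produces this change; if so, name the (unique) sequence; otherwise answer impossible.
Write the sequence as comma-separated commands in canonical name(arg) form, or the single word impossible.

key: cell and facing (now S) both changed — the 2 commands mix motion and turning
begin: at (3,3), heading left
step 1 (move(3)): at (0,3), heading left
step 2 (turn(left)): at (0,3), heading down
no other 2-command option fits: unique.

move(3), turn(left)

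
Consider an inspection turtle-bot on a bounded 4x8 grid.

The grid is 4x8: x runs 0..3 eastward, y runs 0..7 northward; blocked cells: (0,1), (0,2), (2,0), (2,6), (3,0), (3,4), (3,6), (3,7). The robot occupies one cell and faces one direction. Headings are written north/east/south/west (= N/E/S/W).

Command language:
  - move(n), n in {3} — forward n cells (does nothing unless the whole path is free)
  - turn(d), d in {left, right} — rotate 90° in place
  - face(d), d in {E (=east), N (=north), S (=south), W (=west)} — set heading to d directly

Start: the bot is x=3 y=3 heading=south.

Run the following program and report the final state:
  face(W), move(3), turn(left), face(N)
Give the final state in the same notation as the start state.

start: x=3 y=3 heading=south
[1] after face(W): x=3 y=3 heading=west
[2] after move(3): x=0 y=3 heading=west
[3] after turn(left): x=0 y=3 heading=south
[4] after face(N): x=0 y=3 heading=north

x=0 y=3 heading=north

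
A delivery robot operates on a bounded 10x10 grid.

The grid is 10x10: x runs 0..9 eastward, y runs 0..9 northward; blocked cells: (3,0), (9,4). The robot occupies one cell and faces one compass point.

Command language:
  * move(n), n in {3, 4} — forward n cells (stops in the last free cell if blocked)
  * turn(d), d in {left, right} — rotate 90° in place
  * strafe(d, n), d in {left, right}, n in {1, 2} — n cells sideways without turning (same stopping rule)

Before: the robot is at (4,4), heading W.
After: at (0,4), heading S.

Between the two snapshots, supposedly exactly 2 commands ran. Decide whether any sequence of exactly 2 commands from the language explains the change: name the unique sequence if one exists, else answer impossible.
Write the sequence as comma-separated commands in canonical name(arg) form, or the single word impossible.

move(4), turn(left)

key: position moved to (0,4) AND the heading swung to S — translation plus rotation needed
t0: at (4,4), heading W
[1] after move(4): at (0,4), heading W
[2] after turn(left): at (0,4), heading S
uniquely the one of 64 2-step routes that fits.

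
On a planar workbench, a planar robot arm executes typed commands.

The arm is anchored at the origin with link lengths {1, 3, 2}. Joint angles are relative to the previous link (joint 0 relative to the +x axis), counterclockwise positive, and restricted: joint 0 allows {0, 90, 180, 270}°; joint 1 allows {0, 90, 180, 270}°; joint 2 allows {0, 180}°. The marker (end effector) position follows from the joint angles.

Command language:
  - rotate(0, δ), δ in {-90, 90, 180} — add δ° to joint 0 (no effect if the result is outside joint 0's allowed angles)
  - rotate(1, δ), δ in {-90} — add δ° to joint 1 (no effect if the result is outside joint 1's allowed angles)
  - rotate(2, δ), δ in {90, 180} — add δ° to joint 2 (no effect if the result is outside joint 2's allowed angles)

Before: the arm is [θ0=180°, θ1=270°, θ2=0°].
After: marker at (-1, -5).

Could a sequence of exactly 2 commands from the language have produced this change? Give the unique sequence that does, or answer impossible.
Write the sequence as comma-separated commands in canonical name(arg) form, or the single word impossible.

rotate(1, -90), rotate(1, -90)

t0: [θ0=180°, θ1=270°, θ2=0°]
[1] after rotate(1, -90): [θ0=180°, θ1=180°, θ2=0°]
[2] after rotate(1, -90): [θ0=180°, θ1=90°, θ2=0°]
uniquely the one of 36 2-step routes that fits.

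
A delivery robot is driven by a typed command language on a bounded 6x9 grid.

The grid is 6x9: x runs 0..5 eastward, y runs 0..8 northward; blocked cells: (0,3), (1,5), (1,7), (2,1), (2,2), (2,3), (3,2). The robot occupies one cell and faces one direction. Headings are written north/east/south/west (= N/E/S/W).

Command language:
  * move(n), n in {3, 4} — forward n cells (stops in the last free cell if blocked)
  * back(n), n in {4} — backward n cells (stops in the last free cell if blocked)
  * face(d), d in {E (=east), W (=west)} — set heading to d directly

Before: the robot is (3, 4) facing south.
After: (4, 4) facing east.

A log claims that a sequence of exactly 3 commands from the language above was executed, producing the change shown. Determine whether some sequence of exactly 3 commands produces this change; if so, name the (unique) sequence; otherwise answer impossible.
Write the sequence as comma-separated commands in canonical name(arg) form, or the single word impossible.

key: position moved to (4,4) AND the heading swung to E — translation plus rotation needed
begin: (3, 4) facing south
t=1 face(E) ⇒ (3, 4) facing east
t=2 back(4) ⇒ (0, 4) facing east
t=3 move(4) ⇒ (4, 4) facing east
no other 3-command option fits: unique.

face(E), back(4), move(4)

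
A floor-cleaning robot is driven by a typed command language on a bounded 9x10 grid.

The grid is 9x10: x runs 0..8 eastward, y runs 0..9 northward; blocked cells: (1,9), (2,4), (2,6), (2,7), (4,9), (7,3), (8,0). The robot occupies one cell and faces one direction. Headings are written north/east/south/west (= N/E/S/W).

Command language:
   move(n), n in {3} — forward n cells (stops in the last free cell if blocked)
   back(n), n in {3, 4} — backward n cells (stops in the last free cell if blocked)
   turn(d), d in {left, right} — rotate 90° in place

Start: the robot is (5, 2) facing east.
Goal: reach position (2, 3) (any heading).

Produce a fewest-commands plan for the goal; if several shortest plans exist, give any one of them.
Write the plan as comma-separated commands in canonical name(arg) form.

t0: (5, 2) facing east
1. back(3) → (2, 2) facing east
2. turn(right) → (2, 2) facing south
3. back(3) → (2, 3) facing south
shorter routes all fall short; 3 is best.

back(3), turn(right), back(3)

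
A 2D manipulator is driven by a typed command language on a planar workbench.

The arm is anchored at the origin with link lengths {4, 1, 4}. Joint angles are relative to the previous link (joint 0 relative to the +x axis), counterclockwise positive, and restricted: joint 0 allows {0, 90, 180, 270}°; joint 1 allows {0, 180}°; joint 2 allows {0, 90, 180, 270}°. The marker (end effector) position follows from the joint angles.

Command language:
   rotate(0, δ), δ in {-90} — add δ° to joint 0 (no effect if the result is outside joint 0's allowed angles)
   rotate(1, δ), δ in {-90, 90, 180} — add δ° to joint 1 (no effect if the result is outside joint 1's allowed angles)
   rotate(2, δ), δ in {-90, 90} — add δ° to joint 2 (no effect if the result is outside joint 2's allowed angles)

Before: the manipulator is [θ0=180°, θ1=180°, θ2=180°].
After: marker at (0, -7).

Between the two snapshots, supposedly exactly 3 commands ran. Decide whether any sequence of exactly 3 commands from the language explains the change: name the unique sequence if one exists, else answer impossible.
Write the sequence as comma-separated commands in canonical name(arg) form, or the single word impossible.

from: [θ0=180°, θ1=180°, θ2=180°]
[1] after rotate(0, -90): [θ0=90°, θ1=180°, θ2=180°]
[2] after rotate(0, -90): [θ0=0°, θ1=180°, θ2=180°]
[3] after rotate(0, -90): [θ0=270°, θ1=180°, θ2=180°]
uniquely the one of 216 3-step routes that fits.

rotate(0, -90), rotate(0, -90), rotate(0, -90)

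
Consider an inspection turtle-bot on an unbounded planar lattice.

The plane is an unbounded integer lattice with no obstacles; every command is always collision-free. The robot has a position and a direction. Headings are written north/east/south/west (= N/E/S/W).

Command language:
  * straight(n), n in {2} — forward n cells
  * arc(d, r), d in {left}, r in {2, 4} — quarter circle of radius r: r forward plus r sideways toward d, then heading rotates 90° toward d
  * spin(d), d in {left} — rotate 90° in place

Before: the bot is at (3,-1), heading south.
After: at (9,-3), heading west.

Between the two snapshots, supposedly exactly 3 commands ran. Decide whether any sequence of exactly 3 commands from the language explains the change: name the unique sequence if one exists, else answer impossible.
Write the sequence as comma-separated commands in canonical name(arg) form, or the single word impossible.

arc(left, 4), arc(left, 2), spin(left)

key: running spin(left) before arc(left, 4) would end elsewhere — order is forced
initial: at (3,-1), heading south
t=1 arc(left, 4) ⇒ at (7,-5), heading east
t=2 arc(left, 2) ⇒ at (9,-3), heading north
t=3 spin(left) ⇒ at (9,-3), heading west
uniquely the one of 64 3-step routes that fits.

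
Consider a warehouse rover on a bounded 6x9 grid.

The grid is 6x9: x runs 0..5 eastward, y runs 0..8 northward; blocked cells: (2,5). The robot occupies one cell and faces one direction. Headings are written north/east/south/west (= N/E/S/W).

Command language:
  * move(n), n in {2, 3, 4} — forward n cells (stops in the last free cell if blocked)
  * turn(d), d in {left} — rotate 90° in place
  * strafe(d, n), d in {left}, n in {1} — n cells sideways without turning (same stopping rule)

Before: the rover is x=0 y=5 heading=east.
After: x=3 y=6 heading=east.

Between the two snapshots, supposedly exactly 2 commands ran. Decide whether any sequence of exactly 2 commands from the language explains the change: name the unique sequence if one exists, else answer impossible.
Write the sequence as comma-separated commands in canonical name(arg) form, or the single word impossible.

key: order matters: swapping strafe(left, 1) and move(3) lands elsewhere
begin: x=0 y=5 heading=east
step 1 (strafe(left, 1)): x=0 y=6 heading=east
step 2 (move(3)): x=3 y=6 heading=east
no other 2-command option fits: unique.

strafe(left, 1), move(3)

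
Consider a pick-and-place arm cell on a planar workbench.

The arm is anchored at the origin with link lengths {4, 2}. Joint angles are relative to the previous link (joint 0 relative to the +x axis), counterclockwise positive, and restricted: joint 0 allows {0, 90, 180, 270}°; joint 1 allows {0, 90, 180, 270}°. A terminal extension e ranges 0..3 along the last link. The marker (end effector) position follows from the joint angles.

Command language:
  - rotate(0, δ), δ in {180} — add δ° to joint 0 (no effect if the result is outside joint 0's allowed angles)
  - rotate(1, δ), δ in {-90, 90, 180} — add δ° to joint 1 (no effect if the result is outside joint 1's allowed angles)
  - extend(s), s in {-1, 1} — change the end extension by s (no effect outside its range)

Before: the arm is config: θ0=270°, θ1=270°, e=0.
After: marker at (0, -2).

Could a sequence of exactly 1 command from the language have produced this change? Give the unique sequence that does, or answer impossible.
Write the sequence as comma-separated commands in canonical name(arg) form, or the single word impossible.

begin: config: θ0=270°, θ1=270°, e=0
t=1 rotate(1, -90) ⇒ config: θ0=270°, θ1=180°, e=0
no other 1-command option fits: unique.

rotate(1, -90)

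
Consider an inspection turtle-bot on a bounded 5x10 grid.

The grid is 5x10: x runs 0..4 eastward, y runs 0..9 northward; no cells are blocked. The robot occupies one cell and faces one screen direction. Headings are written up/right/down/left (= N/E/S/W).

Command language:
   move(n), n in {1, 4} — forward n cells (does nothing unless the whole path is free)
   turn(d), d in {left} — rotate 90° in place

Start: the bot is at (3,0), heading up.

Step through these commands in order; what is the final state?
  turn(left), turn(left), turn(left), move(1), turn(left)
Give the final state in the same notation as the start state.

at (4,0), heading up

t0: at (3,0), heading up
t=1 turn(left) ⇒ at (3,0), heading left
t=2 turn(left) ⇒ at (3,0), heading down
t=3 turn(left) ⇒ at (3,0), heading right
t=4 move(1) ⇒ at (4,0), heading right
t=5 turn(left) ⇒ at (4,0), heading up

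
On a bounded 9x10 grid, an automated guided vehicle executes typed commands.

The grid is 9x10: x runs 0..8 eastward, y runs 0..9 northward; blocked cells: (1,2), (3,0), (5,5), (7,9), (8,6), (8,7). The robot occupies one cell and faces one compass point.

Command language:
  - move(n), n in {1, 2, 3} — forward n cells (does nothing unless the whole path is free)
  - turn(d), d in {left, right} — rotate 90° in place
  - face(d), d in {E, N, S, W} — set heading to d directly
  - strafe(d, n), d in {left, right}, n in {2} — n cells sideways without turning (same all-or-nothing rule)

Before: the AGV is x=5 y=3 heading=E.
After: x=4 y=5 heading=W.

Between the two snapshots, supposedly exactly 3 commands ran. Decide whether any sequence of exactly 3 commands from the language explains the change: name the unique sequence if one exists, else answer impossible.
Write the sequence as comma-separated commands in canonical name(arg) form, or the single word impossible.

face(W), move(1), strafe(right, 2)

key: order matters: swapping face(W) and strafe(right, 2) lands elsewhere
start: x=5 y=3 heading=E
[1] after face(W): x=5 y=3 heading=W
[2] after move(1): x=4 y=3 heading=W
[3] after strafe(right, 2): x=4 y=5 heading=W
uniquely the one of 1331 3-step routes that fits.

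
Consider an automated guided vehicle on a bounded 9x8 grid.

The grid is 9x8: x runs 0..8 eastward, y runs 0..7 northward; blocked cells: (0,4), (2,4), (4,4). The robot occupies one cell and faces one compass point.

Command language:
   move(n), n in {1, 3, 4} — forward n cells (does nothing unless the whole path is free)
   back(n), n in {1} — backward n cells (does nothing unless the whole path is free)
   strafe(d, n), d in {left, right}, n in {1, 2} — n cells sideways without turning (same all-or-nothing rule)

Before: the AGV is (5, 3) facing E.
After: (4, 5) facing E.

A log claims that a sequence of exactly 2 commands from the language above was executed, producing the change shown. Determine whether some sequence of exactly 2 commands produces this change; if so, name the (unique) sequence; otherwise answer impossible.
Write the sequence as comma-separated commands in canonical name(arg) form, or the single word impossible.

key: heading stays E — no command in the sequence turns
t0: (5, 3) facing E
t=1 strafe(left, 2) ⇒ (5, 5) facing E
t=2 back(1) ⇒ (4, 5) facing E
no other 2-command option fits: unique.

strafe(left, 2), back(1)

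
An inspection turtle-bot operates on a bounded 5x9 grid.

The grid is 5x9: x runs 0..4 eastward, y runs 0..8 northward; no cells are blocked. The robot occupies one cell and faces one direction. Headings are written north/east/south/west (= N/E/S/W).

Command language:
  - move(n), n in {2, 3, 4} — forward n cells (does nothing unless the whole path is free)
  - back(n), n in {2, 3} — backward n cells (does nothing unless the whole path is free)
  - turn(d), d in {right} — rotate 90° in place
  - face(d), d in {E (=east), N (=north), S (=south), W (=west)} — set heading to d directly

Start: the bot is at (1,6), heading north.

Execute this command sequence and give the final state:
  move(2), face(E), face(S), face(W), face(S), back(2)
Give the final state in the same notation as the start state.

begin: at (1,6), heading north
t=1 move(2) ⇒ at (1,8), heading north
t=2 face(E) ⇒ at (1,8), heading east
t=3 face(S) ⇒ at (1,8), heading south
t=4 face(W) ⇒ at (1,8), heading west
t=5 face(S) ⇒ at (1,8), heading south
t=6 back(2) ⇒ at (1,8), heading south

at (1,8), heading south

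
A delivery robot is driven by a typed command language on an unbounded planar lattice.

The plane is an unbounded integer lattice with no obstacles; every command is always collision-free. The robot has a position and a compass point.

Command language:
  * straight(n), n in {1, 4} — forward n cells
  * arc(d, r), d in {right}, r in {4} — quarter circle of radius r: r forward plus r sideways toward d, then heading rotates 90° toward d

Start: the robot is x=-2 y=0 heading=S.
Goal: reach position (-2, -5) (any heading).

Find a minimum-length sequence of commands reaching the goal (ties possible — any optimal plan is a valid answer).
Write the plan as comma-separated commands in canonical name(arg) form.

straight(1), straight(4)

initial: x=-2 y=0 heading=S
t=1 straight(1) ⇒ x=-2 y=-1 heading=S
t=2 straight(4) ⇒ x=-2 y=-5 heading=S
minimal: 2 command(s), checked below 2.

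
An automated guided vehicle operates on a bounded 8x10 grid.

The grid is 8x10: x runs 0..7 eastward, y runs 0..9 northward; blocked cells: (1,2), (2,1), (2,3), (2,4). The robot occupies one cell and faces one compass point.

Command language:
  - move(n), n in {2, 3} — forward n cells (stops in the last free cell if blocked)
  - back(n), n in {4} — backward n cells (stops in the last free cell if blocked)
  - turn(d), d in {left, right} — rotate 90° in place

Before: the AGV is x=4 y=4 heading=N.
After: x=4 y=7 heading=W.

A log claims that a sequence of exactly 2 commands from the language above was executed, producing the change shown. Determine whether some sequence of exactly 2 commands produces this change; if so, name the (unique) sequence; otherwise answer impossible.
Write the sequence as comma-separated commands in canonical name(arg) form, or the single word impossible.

move(3), turn(left)

key: running turn(left) before move(3) would end elsewhere — order is forced
from: x=4 y=4 heading=N
t=1 move(3) ⇒ x=4 y=7 heading=N
t=2 turn(left) ⇒ x=4 y=7 heading=W
uniquely the one of 25 2-step routes that fits.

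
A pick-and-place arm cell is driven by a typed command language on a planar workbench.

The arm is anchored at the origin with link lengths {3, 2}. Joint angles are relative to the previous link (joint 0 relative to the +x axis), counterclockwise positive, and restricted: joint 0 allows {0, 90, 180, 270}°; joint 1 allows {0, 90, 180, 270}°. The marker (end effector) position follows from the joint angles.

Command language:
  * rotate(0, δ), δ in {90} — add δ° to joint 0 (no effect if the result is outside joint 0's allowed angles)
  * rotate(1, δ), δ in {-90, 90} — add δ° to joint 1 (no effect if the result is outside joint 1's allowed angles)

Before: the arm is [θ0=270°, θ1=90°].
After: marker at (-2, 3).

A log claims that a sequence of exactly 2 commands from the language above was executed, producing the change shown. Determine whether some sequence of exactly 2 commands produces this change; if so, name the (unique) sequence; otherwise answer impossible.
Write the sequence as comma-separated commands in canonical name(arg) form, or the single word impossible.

rotate(0, 90), rotate(0, 90)

initial: [θ0=270°, θ1=90°]
t=1 rotate(0, 90) ⇒ [θ0=0°, θ1=90°]
t=2 rotate(0, 90) ⇒ [θ0=90°, θ1=90°]
all 9 alternatives checked — unique.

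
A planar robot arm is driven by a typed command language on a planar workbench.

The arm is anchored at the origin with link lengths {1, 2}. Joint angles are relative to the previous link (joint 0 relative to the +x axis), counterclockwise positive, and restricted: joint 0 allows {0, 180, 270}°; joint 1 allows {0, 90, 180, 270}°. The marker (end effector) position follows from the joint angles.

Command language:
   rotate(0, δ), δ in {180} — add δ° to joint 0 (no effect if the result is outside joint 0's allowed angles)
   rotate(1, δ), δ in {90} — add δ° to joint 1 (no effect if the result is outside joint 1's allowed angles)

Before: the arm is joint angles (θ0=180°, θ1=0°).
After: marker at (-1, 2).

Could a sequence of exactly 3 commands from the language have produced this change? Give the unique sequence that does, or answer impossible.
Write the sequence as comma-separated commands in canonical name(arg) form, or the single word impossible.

start: joint angles (θ0=180°, θ1=0°)
step 1 (rotate(1, 90)): joint angles (θ0=180°, θ1=90°)
step 2 (rotate(1, 90)): joint angles (θ0=180°, θ1=180°)
step 3 (rotate(1, 90)): joint angles (θ0=180°, θ1=270°)
uniquely the one of 8 3-step routes that fits.

rotate(1, 90), rotate(1, 90), rotate(1, 90)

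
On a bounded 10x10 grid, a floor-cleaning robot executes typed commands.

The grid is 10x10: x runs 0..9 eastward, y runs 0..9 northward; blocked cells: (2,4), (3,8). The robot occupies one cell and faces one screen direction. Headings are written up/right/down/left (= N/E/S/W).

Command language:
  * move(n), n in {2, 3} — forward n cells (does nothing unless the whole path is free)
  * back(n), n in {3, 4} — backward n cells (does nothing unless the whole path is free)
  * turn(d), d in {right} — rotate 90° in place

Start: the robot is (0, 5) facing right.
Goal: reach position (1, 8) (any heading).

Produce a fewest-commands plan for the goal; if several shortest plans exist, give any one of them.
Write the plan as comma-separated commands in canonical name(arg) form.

move(2), move(2), back(3), turn(right), back(3)

t0: (0, 5) facing right
1. move(2) → (2, 5) facing right
2. move(2) → (4, 5) facing right
3. back(3) → (1, 5) facing right
4. turn(right) → (1, 5) facing down
5. back(3) → (1, 8) facing down
nothing shorter than 5 reaches the goal.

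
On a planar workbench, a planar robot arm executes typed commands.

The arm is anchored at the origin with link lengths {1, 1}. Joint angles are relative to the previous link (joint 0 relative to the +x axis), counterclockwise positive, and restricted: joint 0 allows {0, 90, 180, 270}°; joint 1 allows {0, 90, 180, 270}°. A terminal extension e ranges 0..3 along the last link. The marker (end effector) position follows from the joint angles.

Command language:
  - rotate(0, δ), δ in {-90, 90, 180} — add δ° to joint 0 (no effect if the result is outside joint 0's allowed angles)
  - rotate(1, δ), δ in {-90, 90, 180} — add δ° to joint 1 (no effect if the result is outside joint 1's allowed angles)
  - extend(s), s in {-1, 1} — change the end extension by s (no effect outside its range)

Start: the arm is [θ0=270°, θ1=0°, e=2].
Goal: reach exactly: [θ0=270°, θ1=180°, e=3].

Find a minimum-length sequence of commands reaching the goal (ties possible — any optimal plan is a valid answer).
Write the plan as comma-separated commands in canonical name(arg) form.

from: [θ0=270°, θ1=0°, e=2]
step 1 (rotate(1, 180)): [θ0=270°, θ1=180°, e=2]
step 2 (extend(1)): [θ0=270°, θ1=180°, e=3]
no 1-step plan works, so 2 is optimal.

rotate(1, 180), extend(1)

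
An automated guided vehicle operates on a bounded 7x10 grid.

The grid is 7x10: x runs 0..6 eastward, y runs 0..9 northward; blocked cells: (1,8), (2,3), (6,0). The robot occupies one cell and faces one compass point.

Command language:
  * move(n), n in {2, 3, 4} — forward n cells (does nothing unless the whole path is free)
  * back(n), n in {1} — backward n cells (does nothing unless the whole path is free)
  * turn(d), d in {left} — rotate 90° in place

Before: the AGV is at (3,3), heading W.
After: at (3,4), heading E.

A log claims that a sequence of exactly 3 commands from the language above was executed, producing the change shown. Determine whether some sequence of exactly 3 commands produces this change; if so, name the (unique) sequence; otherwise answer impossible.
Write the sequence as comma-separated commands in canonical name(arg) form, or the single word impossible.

turn(left), back(1), turn(left)

key: cell and facing (now E) both changed — the 3 commands mix motion and turning
start: at (3,3), heading W
[1] after turn(left): at (3,3), heading S
[2] after back(1): at (3,4), heading S
[3] after turn(left): at (3,4), heading E
no rival 3-sequence matches.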